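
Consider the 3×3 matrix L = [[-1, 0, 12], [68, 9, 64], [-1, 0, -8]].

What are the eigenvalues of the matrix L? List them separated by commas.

-5, -4, 9

Set up det(tI - L) = 0.
Expanding along the first row, p(t) = t^3 - 61t - 180.
Rational-root test: t = -4 gives p(-4) = 0.
Factor out (t + 4): p(t) = (t + 4)·(t^2 - 4t - 45).
The quadratic factors as (t + 5)·(t - 9).
Eigenvalues: -5, -4, 9.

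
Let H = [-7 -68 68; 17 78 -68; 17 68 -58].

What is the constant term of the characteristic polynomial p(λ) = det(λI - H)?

700

p(0) = det(0·I − H) = det(−H) = (−1)^3·det(H).
det(H) = -700, so p(0) = 700.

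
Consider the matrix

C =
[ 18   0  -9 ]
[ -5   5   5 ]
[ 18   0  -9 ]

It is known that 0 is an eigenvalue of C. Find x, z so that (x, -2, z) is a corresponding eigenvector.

2, 4

We need (C)v = 0.
C = [[18, 0, -9], [-5, 5, 5], [18, 0, -9]].
Row 1: (18)·x + (0)·-2 + (-9)·z = 0
Row 2: (-5)·x + (5)·-2 + (5)·z = 0
Row 3: (18)·x + (0)·-2 + (-9)·z = 0
Solving gives x = 2, z = 4.
Check: C·(2, -2, 4) = (0, 0, 0) = 0·(2, -2, 4).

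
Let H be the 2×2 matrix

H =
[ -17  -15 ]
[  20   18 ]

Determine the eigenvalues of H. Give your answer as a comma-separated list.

-2, 3

det(H - lambda·I) = (-17 - lambda)(18 - lambda) - (-15)·(20) = lambda^2 - lambda - 6.
This factors as (lambda + 2)·(lambda - 3) = 0.
Eigenvalues: -2, 3.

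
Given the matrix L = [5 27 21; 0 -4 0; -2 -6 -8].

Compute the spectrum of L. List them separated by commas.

-4, -2, -1

Compute the characteristic polynomial p(s) = det(sI - L).
Cofactor expansion gives p(s) = s^3 + 7s^2 + 14s + 8.
Try s = -1: p(-1) = 0, so -1 is a root.
Factor out (s + 1): p(s) = (s + 1)·(s^2 + 6s + 8).
The quadratic factors as (s + 4)·(s + 2).
Eigenvalues: -4, -2, -1.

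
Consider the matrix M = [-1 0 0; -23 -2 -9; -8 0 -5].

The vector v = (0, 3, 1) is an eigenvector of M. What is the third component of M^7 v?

First find the eigenvalue: Mv = (0, -15, -5) = -5·(0, 3, 1), so λ = -5.
Then M^7 v = λ^7·v = (-5)^7·(0, 3, 1) = -78125·(0, 3, 1) = (0, -234375, -78125).

-78125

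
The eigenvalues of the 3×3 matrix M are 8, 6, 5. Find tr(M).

19

trace(M) is the sum of the eigenvalues: (8) + (6) + (5) = 19.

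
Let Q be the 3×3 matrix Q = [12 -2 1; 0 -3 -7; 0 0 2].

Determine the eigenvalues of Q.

Q is upper triangular, so its eigenvalues are the diagonal entries.
Diagonal: 12, -3, 2.

-3, 2, 12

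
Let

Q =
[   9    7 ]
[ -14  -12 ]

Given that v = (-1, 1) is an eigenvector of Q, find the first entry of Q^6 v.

-64

First find the eigenvalue: Qv = (-2, 2) = 2·(-1, 1), so λ = 2.
Then Q^6 v = λ^6·v = 2^6·(-1, 1) = 64·(-1, 1) = (-64, 64).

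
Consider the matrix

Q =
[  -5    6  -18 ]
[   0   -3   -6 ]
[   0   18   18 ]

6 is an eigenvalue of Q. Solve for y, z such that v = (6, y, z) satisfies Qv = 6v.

2, -3

We need (Q - 6I)v = 0.
Q - 6I = [[-11, 6, -18], [0, -9, -6], [0, 18, 12]].
Row 1: (-11)·6 + (6)·y + (-18)·z = 0
Row 2: (0)·6 + (-9)·y + (-6)·z = 0
Row 3: (0)·6 + (18)·y + (12)·z = 0
Solving gives y = 2, z = -3.
Check: Q·(6, 2, -3) = (36, 12, -18) = 6·(6, 2, -3).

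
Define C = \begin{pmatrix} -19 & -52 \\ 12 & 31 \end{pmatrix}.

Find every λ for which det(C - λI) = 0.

5, 7

det(C - λI) = (-19 - λ)(31 - λ) - (-52)·(12) = λ^2 - 12λ + 35.
This factors as (λ - 5)·(λ - 7) = 0.
Eigenvalues: 5, 7.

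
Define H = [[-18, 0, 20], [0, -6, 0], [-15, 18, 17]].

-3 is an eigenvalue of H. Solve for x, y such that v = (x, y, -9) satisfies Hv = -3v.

-12, 0

We need (H + 3I)v = 0.
H + 3I = [[-15, 0, 20], [0, -3, 0], [-15, 18, 20]].
Row 1: (-15)·x + (0)·y + (20)·-9 = 0
Row 2: (0)·x + (-3)·y + (0)·-9 = 0
Row 3: (-15)·x + (18)·y + (20)·-9 = 0
Solving gives x = -12, y = 0.
Check: H·(-12, 0, -9) = (36, 0, 27) = -3·(-12, 0, -9).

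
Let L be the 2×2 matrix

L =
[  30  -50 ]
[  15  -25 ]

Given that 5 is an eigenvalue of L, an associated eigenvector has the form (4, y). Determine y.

2

We need (L - 5I)v = 0.
L - 5I = [[25, -50], [15, -30]].
Row 1: (25)·4 + (-50)·y = 0
Row 2: (15)·4 + (-30)·y = 0
Solving gives y = 2.
Check: L·(4, 2) = (20, 10) = 5·(4, 2).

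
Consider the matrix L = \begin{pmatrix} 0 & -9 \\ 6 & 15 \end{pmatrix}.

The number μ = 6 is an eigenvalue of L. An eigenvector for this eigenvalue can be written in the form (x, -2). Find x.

3

We need (L - 6I)v = 0.
L - 6I = [[-6, -9], [6, 9]].
Row 1: (-6)·x + (-9)·-2 = 0
Row 2: (6)·x + (9)·-2 = 0
Solving gives x = 3.
Check: L·(3, -2) = (18, -12) = 6·(3, -2).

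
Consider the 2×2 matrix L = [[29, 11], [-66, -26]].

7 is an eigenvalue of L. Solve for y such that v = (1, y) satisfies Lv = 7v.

We need (L - 7I)v = 0.
L - 7I = [[22, 11], [-66, -33]].
Row 1: (22)·1 + (11)·y = 0
Row 2: (-66)·1 + (-33)·y = 0
Solving gives y = -2.
Check: L·(1, -2) = (7, -14) = 7·(1, -2).

-2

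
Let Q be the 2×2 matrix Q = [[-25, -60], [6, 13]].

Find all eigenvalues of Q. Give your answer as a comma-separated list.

-7, -5

det(Q - μI) = (-25 - μ)(13 - μ) - (-60)·(6) = μ^2 + 12μ + 35.
This factors as (μ + 7)·(μ + 5) = 0.
Eigenvalues: -7, -5.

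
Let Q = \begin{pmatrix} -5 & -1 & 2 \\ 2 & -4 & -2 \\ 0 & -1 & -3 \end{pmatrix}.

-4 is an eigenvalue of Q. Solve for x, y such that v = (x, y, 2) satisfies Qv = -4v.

We need (Q + 4I)v = 0.
Q + 4I = [[-1, -1, 2], [2, 0, -2], [0, -1, 1]].
Row 1: (-1)·x + (-1)·y + (2)·2 = 0
Row 2: (2)·x + (0)·y + (-2)·2 = 0
Row 3: (0)·x + (-1)·y + (1)·2 = 0
Solving gives x = 2, y = 2.
Check: Q·(2, 2, 2) = (-8, -8, -8) = -4·(2, 2, 2).

2, 2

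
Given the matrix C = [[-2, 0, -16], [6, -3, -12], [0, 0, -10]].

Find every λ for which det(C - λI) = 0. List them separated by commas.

Set up det(λI - C) = 0.
Expanding the 3×3 determinant: p(λ) = λ^3 + 15λ^2 + 56λ + 60.
Since p(-3) = 0, λ = -3 is a root.
Factor out (λ + 3): p(λ) = (λ + 3)·(λ^2 + 12λ + 20).
The quadratic factors as (λ + 10)·(λ + 2).
Eigenvalues: -10, -3, -2.

-10, -3, -2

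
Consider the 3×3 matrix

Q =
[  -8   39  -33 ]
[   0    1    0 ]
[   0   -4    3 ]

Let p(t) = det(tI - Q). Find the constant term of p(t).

p(t) = t^3 + 4t^2 - 29t + 24.
The constant term is 24.

24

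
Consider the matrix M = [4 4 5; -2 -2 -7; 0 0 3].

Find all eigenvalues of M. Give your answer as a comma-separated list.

Set up det(λI - M) = 0.
Expanding along the first row, p(λ) = λ^3 - 5λ^2 + 6λ.
Try λ = 3: p(3) = 0, so 3 is a root.
Dividing by (λ - 3) leaves λ^2 - 2λ.
The quadratic factors as λ·(λ - 2).
Eigenvalues: 0, 2, 3.

0, 2, 3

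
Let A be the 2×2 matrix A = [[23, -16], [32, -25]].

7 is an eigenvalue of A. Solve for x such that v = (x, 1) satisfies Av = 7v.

1

We need (A - 7I)v = 0.
A - 7I = [[16, -16], [32, -32]].
Row 1: (16)·x + (-16)·1 = 0
Row 2: (32)·x + (-32)·1 = 0
Solving gives x = 1.
Check: A·(1, 1) = (7, 7) = 7·(1, 1).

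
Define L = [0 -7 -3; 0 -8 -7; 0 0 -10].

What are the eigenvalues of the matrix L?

L is upper triangular, so its eigenvalues are the diagonal entries.
Diagonal: 0, -8, -10.

-10, -8, 0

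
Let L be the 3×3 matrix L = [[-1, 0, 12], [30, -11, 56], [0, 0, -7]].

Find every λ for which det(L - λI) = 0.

-11, -7, -1

Set up det(rI - L) = 0.
Cofactor expansion gives p(r) = r^3 + 19r^2 + 95r + 77.
Try r = -1: p(-1) = 0, so -1 is a root.
Dividing by (r + 1) leaves r^2 + 18r + 77.
The quadratic factors as (r + 11)·(r + 7).
Eigenvalues: -11, -7, -1.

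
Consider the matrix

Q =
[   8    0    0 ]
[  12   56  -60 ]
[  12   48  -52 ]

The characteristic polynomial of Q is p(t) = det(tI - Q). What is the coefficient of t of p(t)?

p(t) = t^3 - 12t^2 + 256.
The coefficient of t is 0.

0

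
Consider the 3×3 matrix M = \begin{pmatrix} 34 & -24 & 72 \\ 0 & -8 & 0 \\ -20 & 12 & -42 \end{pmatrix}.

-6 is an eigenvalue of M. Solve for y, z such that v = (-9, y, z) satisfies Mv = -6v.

0, 5

We need (M + 6I)v = 0.
M + 6I = [[40, -24, 72], [0, -2, 0], [-20, 12, -36]].
Row 1: (40)·-9 + (-24)·y + (72)·z = 0
Row 2: (0)·-9 + (-2)·y + (0)·z = 0
Row 3: (-20)·-9 + (12)·y + (-36)·z = 0
Solving gives y = 0, z = 5.
Check: M·(-9, 0, 5) = (54, 0, -30) = -6·(-9, 0, 5).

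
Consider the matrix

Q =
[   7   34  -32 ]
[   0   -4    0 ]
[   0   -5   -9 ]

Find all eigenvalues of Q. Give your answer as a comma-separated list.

-9, -4, 7

Set up det(μI - Q) = 0.
Expanding along the first row, p(μ) = μ^3 + 6μ^2 - 55μ - 252.
Rational-root test: μ = -4 gives p(-4) = 0.
Dividing by (μ + 4) leaves μ^2 + 2μ - 63.
The quadratic factors as (μ + 9)·(μ - 7).
Eigenvalues: -9, -4, 7.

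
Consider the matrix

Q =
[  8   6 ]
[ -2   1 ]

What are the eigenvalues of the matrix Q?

det(Q - λI) = (8 - λ)(1 - λ) - (6)·(-2) = λ^2 - 9λ + 20.
This factors as (λ - 4)·(λ - 5) = 0.
Eigenvalues: 4, 5.

4, 5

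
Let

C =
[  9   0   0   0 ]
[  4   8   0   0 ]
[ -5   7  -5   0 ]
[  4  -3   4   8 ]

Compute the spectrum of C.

-5, 8, 8, 9

C is lower triangular, so its eigenvalues are the diagonal entries.
Diagonal: 9, 8, -5, 8.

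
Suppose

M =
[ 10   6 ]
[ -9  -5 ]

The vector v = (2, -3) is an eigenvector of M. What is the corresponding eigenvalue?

Compute Mv: M·(2, -3) = (2, -3).
Since Mv = λv, compare component 1: 2 = λ·2, so λ = 1.

1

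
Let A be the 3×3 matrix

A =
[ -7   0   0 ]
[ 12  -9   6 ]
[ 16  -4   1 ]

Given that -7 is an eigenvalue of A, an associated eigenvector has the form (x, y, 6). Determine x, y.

We need (A + 7I)v = 0.
A + 7I = [[0, 0, 0], [12, -2, 6], [16, -4, 8]].
Row 1: (0)·x + (0)·y + (0)·6 = 0
Row 2: (12)·x + (-2)·y + (6)·6 = 0
Row 3: (16)·x + (-4)·y + (8)·6 = 0
Solving gives x = -3, y = 0.
Check: A·(-3, 0, 6) = (21, 0, -42) = -7·(-3, 0, 6).

-3, 0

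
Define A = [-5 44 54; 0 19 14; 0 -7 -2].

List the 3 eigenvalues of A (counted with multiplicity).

-5, 5, 12

The characteristic polynomial is p(s) = det(sI - A).
Cofactor expansion gives p(s) = s^3 - 12s^2 - 25s + 300.
Try s = -5: p(-5) = 0, so -5 is a root.
Factor out (s + 5): p(s) = (s + 5)·(s^2 - 17s + 60).
The quadratic factors as (s - 5)·(s - 12).
Eigenvalues: -5, 5, 12.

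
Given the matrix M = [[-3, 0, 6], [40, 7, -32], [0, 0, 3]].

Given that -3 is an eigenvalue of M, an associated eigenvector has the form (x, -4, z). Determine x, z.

1, 0

We need (M + 3I)v = 0.
M + 3I = [[0, 0, 6], [40, 10, -32], [0, 0, 6]].
Row 1: (0)·x + (0)·-4 + (6)·z = 0
Row 2: (40)·x + (10)·-4 + (-32)·z = 0
Row 3: (0)·x + (0)·-4 + (6)·z = 0
Solving gives x = 1, z = 0.
Check: M·(1, -4, 0) = (-3, 12, 0) = -3·(1, -4, 0).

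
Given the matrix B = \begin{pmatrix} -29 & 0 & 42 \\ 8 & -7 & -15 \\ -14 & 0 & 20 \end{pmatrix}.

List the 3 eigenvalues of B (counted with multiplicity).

-8, -7, -1

The characteristic polynomial is p(r) = det(rI - B).
Expanding the 3×3 determinant: p(r) = r^3 + 16r^2 + 71r + 56.
Try r = -7: p(-7) = 0, so -7 is a root.
Dividing by (r + 7) leaves r^2 + 9r + 8.
The quadratic factors as (r + 8)·(r + 1).
Eigenvalues: -8, -7, -1.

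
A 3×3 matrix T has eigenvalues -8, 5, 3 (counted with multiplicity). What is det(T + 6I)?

If T has eigenvalues -8, 5, 3, then T + 6I has eigenvalues -2, 11, 9.
det(T + 6I) = (-2) · (11) · (9) = -198.

-198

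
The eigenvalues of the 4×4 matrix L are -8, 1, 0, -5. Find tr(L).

-12

trace(L) is the sum of the eigenvalues: (-8) + (1) + (0) + (-5) = -12.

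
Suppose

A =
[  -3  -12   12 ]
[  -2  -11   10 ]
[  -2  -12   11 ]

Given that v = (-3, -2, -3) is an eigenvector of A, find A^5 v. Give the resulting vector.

(-3, -2, -3)

First find the eigenvalue: Av = (-3, -2, -3) = 1·(-3, -2, -3), so λ = 1.
Then A^5 v = λ^5·v = 1^5·(-3, -2, -3) = 1·(-3, -2, -3) = (-3, -2, -3).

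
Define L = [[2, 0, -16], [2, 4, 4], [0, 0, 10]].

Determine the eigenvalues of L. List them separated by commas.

2, 4, 10

The characteristic polynomial is p(λ) = det(λI - L).
Expanding the 3×3 determinant: p(λ) = λ^3 - 16λ^2 + 68λ - 80.
Rational-root test: λ = 2 gives p(2) = 0.
Factor out (λ - 2): p(λ) = (λ - 2)·(λ^2 - 14λ + 40).
The quadratic factors as (λ - 4)·(λ - 10).
Eigenvalues: 2, 4, 10.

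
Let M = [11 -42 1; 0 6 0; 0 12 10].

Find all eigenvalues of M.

Set up det(lambda·I - M) = 0.
Expanding along the first row, p(lambda) = lambda^3 - 27·lambda^2 + 236·lambda - 660.
Try lambda = 6: p(6) = 0, so 6 is a root.
Factor out (lambda - 6): p(lambda) = (lambda - 6)·(lambda^2 - 21·lambda + 110).
The quadratic factors as (lambda - 10)·(lambda - 11).
Eigenvalues: 6, 10, 11.

6, 10, 11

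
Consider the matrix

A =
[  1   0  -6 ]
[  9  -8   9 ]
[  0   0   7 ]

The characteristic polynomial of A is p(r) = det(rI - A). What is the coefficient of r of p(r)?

-57

p(r) = r^3 - 57r + 56.
The coefficient of r is -57.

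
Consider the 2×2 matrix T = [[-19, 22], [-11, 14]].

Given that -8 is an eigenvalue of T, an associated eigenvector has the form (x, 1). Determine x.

We need (T + 8I)v = 0.
T + 8I = [[-11, 22], [-11, 22]].
Row 1: (-11)·x + (22)·1 = 0
Row 2: (-11)·x + (22)·1 = 0
Solving gives x = 2.
Check: T·(2, 1) = (-16, -8) = -8·(2, 1).

2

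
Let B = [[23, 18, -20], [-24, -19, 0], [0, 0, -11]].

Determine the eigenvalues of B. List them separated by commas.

-11, -1, 5

Compute the characteristic polynomial p(s) = det(sI - B).
Expanding the 3×3 determinant: p(s) = s^3 + 7s^2 - 49s - 55.
Try s = -11: p(-11) = 0, so -11 is a root.
Dividing by (s + 11) leaves s^2 - 4s - 5.
The quadratic factors as (s + 1)·(s - 5).
Eigenvalues: -11, -1, 5.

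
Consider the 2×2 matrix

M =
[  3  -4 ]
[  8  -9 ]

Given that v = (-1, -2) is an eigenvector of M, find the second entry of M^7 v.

First find the eigenvalue: Mv = (5, 10) = -5·(-1, -2), so λ = -5.
Then M^7 v = λ^7·v = (-5)^7·(-1, -2) = -78125·(-1, -2) = (78125, 156250).

156250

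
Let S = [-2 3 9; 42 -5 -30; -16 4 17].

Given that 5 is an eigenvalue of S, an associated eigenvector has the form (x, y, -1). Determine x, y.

0, 3

We need (S - 5I)v = 0.
S - 5I = [[-7, 3, 9], [42, -10, -30], [-16, 4, 12]].
Row 1: (-7)·x + (3)·y + (9)·-1 = 0
Row 2: (42)·x + (-10)·y + (-30)·-1 = 0
Row 3: (-16)·x + (4)·y + (12)·-1 = 0
Solving gives x = 0, y = 3.
Check: S·(0, 3, -1) = (0, 15, -5) = 5·(0, 3, -1).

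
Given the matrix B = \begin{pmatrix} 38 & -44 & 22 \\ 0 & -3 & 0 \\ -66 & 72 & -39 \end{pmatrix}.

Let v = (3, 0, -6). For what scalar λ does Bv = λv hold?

Compute Bv: B·(3, 0, -6) = (-18, 0, 36).
Since Bv = λv, compare component 1: -18 = λ·3, so λ = -6.

-6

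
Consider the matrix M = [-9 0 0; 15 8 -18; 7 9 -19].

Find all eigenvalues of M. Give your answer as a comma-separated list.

-10, -9, -1

Set up det(μI - M) = 0.
Expanding the 3×3 determinant: p(μ) = μ^3 + 20μ^2 + 109μ + 90.
Rational-root test: μ = -10 gives p(-10) = 0.
Factor out (μ + 10): p(μ) = (μ + 10)·(μ^2 + 10μ + 9).
The quadratic factors as (μ + 9)·(μ + 1).
Eigenvalues: -10, -9, -1.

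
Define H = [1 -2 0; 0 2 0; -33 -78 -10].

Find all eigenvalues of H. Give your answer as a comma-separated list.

Compute the characteristic polynomial p(s) = det(sI - H).
Expanding the 3×3 determinant: p(s) = s^3 + 7s^2 - 28s + 20.
Try s = -10: p(-10) = 0, so -10 is a root.
Factor out (s + 10): p(s) = (s + 10)·(s^2 - 3s + 2).
The quadratic factors as (s - 1)·(s - 2).
Eigenvalues: -10, 1, 2.

-10, 1, 2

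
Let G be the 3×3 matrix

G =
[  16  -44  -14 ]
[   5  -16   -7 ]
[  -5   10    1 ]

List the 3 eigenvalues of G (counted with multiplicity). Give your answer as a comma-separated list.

-6, 1, 6

Set up det(tI - G) = 0.
Cofactor expansion gives p(t) = t^3 - t^2 - 36t + 36.
Try t = 6: p(6) = 0, so 6 is a root.
Dividing by (t - 6) leaves t^2 + 5t - 6.
The quadratic factors as (t + 6)·(t - 1).
Eigenvalues: -6, 1, 6.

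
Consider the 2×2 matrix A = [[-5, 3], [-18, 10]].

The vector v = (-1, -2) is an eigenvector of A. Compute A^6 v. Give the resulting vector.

(-1, -2)

First find the eigenvalue: Av = (-1, -2) = 1·(-1, -2), so λ = 1.
Then A^6 v = λ^6·v = 1^6·(-1, -2) = 1·(-1, -2) = (-1, -2).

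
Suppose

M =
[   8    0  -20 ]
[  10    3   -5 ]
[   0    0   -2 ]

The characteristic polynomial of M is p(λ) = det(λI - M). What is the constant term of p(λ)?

p(λ) = λ^3 - 9λ^2 + 2λ + 48.
The constant term is 48.

48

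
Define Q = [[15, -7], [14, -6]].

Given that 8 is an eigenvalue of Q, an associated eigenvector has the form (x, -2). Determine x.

We need (Q - 8I)v = 0.
Q - 8I = [[7, -7], [14, -14]].
Row 1: (7)·x + (-7)·-2 = 0
Row 2: (14)·x + (-14)·-2 = 0
Solving gives x = -2.
Check: Q·(-2, -2) = (-16, -16) = 8·(-2, -2).

-2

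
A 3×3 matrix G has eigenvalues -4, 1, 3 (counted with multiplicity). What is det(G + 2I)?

If G has eigenvalues -4, 1, 3, then G + 2I has eigenvalues -2, 3, 5.
det(G + 2I) = (-2) · (3) · (5) = -30.

-30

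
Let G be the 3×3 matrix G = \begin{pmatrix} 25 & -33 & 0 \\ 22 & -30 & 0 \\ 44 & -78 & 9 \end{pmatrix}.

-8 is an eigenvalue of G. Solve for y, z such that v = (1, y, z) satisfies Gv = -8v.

1, 2

We need (G + 8I)v = 0.
G + 8I = [[33, -33, 0], [22, -22, 0], [44, -78, 17]].
Row 1: (33)·1 + (-33)·y + (0)·z = 0
Row 2: (22)·1 + (-22)·y + (0)·z = 0
Row 3: (44)·1 + (-78)·y + (17)·z = 0
Solving gives y = 1, z = 2.
Check: G·(1, 1, 2) = (-8, -8, -16) = -8·(1, 1, 2).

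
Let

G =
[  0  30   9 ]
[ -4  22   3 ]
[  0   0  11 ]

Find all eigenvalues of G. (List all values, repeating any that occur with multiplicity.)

10, 11, 12

Compute the characteristic polynomial p(s) = det(sI - G).
Cofactor expansion gives p(s) = s^3 - 33s^2 + 362s - 1320.
Since p(10) = 0, s = 10 is a root.
Factor out (s - 10): p(s) = (s - 10)·(s^2 - 23s + 132).
The quadratic factors as (s - 11)·(s - 12).
Eigenvalues: 10, 11, 12.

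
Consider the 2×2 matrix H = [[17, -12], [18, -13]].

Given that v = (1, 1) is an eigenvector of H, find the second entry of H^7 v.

78125

First find the eigenvalue: Hv = (5, 5) = 5·(1, 1), so λ = 5.
Then H^7 v = λ^7·v = 5^7·(1, 1) = 78125·(1, 1) = (78125, 78125).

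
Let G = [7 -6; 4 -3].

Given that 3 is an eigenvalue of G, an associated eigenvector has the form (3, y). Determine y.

We need (G - 3I)v = 0.
G - 3I = [[4, -6], [4, -6]].
Row 1: (4)·3 + (-6)·y = 0
Row 2: (4)·3 + (-6)·y = 0
Solving gives y = 2.
Check: G·(3, 2) = (9, 6) = 3·(3, 2).

2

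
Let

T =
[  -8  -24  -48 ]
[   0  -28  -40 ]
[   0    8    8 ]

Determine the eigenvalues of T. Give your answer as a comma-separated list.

-12, -8, -8

The characteristic polynomial is p(r) = det(rI - T).
Expanding along the first row, p(r) = r^3 + 28r^2 + 256r + 768.
Try r = -8: p(-8) = 0, so -8 is a root.
Dividing by (r + 8) leaves r^2 + 20r + 96.
The quadratic factors as (r + 12)·(r + 8).
Eigenvalues: -12, -8, -8.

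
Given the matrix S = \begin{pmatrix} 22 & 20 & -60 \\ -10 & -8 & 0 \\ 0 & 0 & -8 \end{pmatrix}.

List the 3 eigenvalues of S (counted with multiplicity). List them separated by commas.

-8, 2, 12

Compute the characteristic polynomial p(λ) = det(λI - S).
Expanding along the first row, p(λ) = λ^3 - 6λ^2 - 88λ + 192.
Rational-root test: λ = 2 gives p(2) = 0.
Factor out (λ - 2): p(λ) = (λ - 2)·(λ^2 - 4λ - 96).
The quadratic factors as (λ + 8)·(λ - 12).
Eigenvalues: -8, 2, 12.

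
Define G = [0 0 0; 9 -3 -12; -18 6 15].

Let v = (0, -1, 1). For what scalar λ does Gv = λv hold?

9

Compute Gv: G·(0, -1, 1) = (0, -9, 9).
Since Gv = λv, compare component 2: -9 = λ·-1, so λ = 9.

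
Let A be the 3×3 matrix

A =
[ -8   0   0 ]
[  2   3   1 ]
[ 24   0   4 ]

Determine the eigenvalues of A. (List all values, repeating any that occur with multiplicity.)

Compute the characteristic polynomial p(μ) = det(μI - A).
Expanding the 3×3 determinant: p(μ) = μ^3 + μ^2 - 44μ + 96.
Rational-root test: μ = 3 gives p(3) = 0.
Dividing by (μ - 3) leaves μ^2 + 4μ - 32.
The quadratic factors as (μ + 8)·(μ - 4).
Eigenvalues: -8, 3, 4.

-8, 3, 4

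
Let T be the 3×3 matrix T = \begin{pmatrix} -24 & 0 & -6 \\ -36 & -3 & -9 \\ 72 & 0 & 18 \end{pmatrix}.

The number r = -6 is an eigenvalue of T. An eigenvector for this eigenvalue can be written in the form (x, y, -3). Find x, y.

1, 3

We need (T + 6I)v = 0.
T + 6I = [[-18, 0, -6], [-36, 3, -9], [72, 0, 24]].
Row 1: (-18)·x + (0)·y + (-6)·-3 = 0
Row 2: (-36)·x + (3)·y + (-9)·-3 = 0
Row 3: (72)·x + (0)·y + (24)·-3 = 0
Solving gives x = 1, y = 3.
Check: T·(1, 3, -3) = (-6, -18, 18) = -6·(1, 3, -3).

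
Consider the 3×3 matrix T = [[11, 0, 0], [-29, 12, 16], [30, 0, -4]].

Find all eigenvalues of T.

The characteristic polynomial is p(μ) = det(μI - T).
Cofactor expansion gives p(μ) = μ^3 - 19μ^2 + 40μ + 528.
Try μ = -4: p(-4) = 0, so -4 is a root.
Dividing by (μ + 4) leaves μ^2 - 23μ + 132.
The quadratic factors as (μ - 11)·(μ - 12).
Eigenvalues: -4, 11, 12.

-4, 11, 12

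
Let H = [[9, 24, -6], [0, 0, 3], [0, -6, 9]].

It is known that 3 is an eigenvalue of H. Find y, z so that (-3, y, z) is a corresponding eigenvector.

We need (H - 3I)v = 0.
H - 3I = [[6, 24, -6], [0, -3, 3], [0, -6, 6]].
Row 1: (6)·-3 + (24)·y + (-6)·z = 0
Row 2: (0)·-3 + (-3)·y + (3)·z = 0
Row 3: (0)·-3 + (-6)·y + (6)·z = 0
Solving gives y = 1, z = 1.
Check: H·(-3, 1, 1) = (-9, 3, 3) = 3·(-3, 1, 1).

1, 1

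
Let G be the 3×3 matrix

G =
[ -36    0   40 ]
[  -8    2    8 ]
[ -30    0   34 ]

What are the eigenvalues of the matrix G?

The characteristic polynomial is p(μ) = det(μI - G).
Expanding along the first row, p(μ) = μ^3 - 28μ + 48.
Try μ = 2: p(2) = 0, so 2 is a root.
Dividing by (μ - 2) leaves μ^2 + 2μ - 24.
The quadratic factors as (μ + 6)·(μ - 4).
Eigenvalues: -6, 2, 4.

-6, 2, 4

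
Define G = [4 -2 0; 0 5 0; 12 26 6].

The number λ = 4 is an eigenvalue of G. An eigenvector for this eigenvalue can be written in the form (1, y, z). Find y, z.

0, -6

We need (G - 4I)v = 0.
G - 4I = [[0, -2, 0], [0, 1, 0], [12, 26, 2]].
Row 1: (0)·1 + (-2)·y + (0)·z = 0
Row 2: (0)·1 + (1)·y + (0)·z = 0
Row 3: (12)·1 + (26)·y + (2)·z = 0
Solving gives y = 0, z = -6.
Check: G·(1, 0, -6) = (4, 0, -24) = 4·(1, 0, -6).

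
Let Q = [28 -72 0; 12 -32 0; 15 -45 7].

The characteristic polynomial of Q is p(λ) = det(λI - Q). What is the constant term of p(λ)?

p(λ) = λ^3 - 3λ^2 - 60λ + 224.
The constant term is 224.

224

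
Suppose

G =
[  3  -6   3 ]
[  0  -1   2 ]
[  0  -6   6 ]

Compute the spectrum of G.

2, 3, 3

Set up det(lambda·I - G) = 0.
Expanding along the first row, p(lambda) = lambda^3 - 8·lambda^2 + 21·lambda - 18.
Try lambda = 2: p(2) = 0, so 2 is a root.
Factor out (lambda - 2): p(lambda) = (lambda - 2)·(lambda^2 - 6·lambda + 9).
The quadratic factor is (lambda - 3)^2.
Eigenvalues: 2, 3, 3.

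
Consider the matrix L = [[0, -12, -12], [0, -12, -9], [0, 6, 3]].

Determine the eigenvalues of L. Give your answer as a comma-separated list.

Set up det(λI - L) = 0.
Expanding the 3×3 determinant: p(λ) = λ^3 + 9λ^2 + 18λ.
Since p(0) = 0, λ = 0 is a root.
Dividing by λ leaves λ^2 + 9λ + 18.
The quadratic factors as (λ + 6)·(λ + 3).
Eigenvalues: -6, -3, 0.

-6, -3, 0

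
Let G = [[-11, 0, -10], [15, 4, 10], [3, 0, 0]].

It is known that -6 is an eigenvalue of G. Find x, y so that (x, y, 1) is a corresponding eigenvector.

-2, 2

We need (G + 6I)v = 0.
G + 6I = [[-5, 0, -10], [15, 10, 10], [3, 0, 6]].
Row 1: (-5)·x + (0)·y + (-10)·1 = 0
Row 2: (15)·x + (10)·y + (10)·1 = 0
Row 3: (3)·x + (0)·y + (6)·1 = 0
Solving gives x = -2, y = 2.
Check: G·(-2, 2, 1) = (12, -12, -6) = -6·(-2, 2, 1).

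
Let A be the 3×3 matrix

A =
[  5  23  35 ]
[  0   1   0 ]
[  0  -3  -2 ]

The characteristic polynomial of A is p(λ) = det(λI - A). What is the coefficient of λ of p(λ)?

p(λ) = λ^3 - 4λ^2 - 7λ + 10.
The coefficient of λ is -7.

-7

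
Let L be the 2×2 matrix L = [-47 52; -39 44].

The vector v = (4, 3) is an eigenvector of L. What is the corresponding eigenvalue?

-8

Compute Lv: L·(4, 3) = (-32, -24).
Since Lv = λv, compare component 1: -32 = λ·4, so λ = -8.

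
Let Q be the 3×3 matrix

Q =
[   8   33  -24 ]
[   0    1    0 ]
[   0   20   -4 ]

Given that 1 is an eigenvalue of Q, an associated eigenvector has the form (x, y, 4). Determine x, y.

We need (Q - 1I)v = 0.
Q - 1I = [[7, 33, -24], [0, 0, 0], [0, 20, -5]].
Row 1: (7)·x + (33)·y + (-24)·4 = 0
Row 2: (0)·x + (0)·y + (0)·4 = 0
Row 3: (0)·x + (20)·y + (-5)·4 = 0
Solving gives x = 9, y = 1.
Check: Q·(9, 1, 4) = (9, 1, 4) = 1·(9, 1, 4).

9, 1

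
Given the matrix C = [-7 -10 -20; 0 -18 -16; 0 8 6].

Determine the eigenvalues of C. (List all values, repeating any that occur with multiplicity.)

-10, -7, -2

Compute the characteristic polynomial p(μ) = det(μI - C).
Expanding the 3×3 determinant: p(μ) = μ^3 + 19μ^2 + 104μ + 140.
Since p(-7) = 0, μ = -7 is a root.
Factor out (μ + 7): p(μ) = (μ + 7)·(μ^2 + 12μ + 20).
The quadratic factors as (μ + 10)·(μ + 2).
Eigenvalues: -10, -7, -2.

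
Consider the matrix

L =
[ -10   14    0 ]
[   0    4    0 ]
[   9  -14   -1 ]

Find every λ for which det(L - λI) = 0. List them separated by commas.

Compute the characteristic polynomial p(r) = det(rI - L).
Expanding along the first row, p(r) = r^3 + 7r^2 - 34r - 40.
Rational-root test: r = -10 gives p(-10) = 0.
Factor out (r + 10): p(r) = (r + 10)·(r^2 - 3r - 4).
The quadratic factors as (r + 1)·(r - 4).
Eigenvalues: -10, -1, 4.

-10, -1, 4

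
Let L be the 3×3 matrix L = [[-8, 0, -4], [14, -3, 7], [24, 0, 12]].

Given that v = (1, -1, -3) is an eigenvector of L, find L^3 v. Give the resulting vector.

(64, -64, -192)

First find the eigenvalue: Lv = (4, -4, -12) = 4·(1, -1, -3), so λ = 4.
Then L^3 v = λ^3·v = 4^3·(1, -1, -3) = 64·(1, -1, -3) = (64, -64, -192).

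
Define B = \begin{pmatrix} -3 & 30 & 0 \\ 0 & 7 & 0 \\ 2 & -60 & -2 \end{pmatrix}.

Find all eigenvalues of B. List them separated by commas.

Set up det(λI - B) = 0.
Expanding the 3×3 determinant: p(λ) = λ^3 - 2λ^2 - 29λ - 42.
Try λ = 7: p(7) = 0, so 7 is a root.
Factor out (λ - 7): p(λ) = (λ - 7)·(λ^2 + 5λ + 6).
The quadratic factors as (λ + 3)·(λ + 2).
Eigenvalues: -3, -2, 7.

-3, -2, 7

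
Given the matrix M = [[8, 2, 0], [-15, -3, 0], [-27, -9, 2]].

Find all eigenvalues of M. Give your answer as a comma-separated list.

Set up det(tI - M) = 0.
Cofactor expansion gives p(t) = t^3 - 7t^2 + 16t - 12.
Try t = 3: p(3) = 0, so 3 is a root.
Dividing by (t - 3) leaves t^2 - 4t + 4.
The quadratic factor is (t - 2)^2.
Eigenvalues: 2, 2, 3.

2, 2, 3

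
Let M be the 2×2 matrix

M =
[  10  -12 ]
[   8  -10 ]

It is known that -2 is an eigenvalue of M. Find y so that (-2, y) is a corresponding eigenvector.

We need (M + 2I)v = 0.
M + 2I = [[12, -12], [8, -8]].
Row 1: (12)·-2 + (-12)·y = 0
Row 2: (8)·-2 + (-8)·y = 0
Solving gives y = -2.
Check: M·(-2, -2) = (4, 4) = -2·(-2, -2).

-2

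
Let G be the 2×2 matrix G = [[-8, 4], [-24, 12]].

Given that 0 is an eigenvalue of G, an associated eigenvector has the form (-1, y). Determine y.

-2

We need (G)v = 0.
G = [[-8, 4], [-24, 12]].
Row 1: (-8)·-1 + (4)·y = 0
Row 2: (-24)·-1 + (12)·y = 0
Solving gives y = -2.
Check: G·(-1, -2) = (0, 0) = 0·(-1, -2).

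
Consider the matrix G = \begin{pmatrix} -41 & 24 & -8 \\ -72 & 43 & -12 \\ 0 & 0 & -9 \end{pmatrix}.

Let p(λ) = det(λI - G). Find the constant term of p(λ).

-315

p(λ) = λ^3 + 7λ^2 - 53λ - 315.
The constant term is -315.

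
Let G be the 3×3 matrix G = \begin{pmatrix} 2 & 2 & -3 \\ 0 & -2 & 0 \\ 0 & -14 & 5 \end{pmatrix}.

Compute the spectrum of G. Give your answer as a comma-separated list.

The characteristic polynomial is p(μ) = det(μI - G).
Expanding along the first row, p(μ) = μ^3 - 5μ^2 - 4μ + 20.
Try μ = -2: p(-2) = 0, so -2 is a root.
Dividing by (μ + 2) leaves μ^2 - 7μ + 10.
The quadratic factors as (μ - 2)·(μ - 5).
Eigenvalues: -2, 2, 5.

-2, 2, 5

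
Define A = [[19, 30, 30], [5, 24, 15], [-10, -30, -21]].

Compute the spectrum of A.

4, 9, 9

The characteristic polynomial is p(s) = det(sI - A).
Expanding along the first row, p(s) = s^3 - 22s^2 + 153s - 324.
Try s = 4: p(4) = 0, so 4 is a root.
Factor out (s - 4): p(s) = (s - 4)·(s^2 - 18s + 81).
The quadratic factor is (s - 9)^2.
Eigenvalues: 4, 9, 9.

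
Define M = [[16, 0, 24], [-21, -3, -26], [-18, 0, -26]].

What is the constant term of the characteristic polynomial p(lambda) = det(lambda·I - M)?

p(0) = det(0·I − M) = det(−M) = (−1)^3·det(M).
det(M) = -48, so p(0) = 48.

48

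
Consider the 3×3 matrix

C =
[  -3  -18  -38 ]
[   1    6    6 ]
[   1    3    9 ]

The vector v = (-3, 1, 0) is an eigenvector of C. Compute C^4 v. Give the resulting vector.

(-243, 81, 0)

First find the eigenvalue: Cv = (-9, 3, 0) = 3·(-3, 1, 0), so λ = 3.
Then C^4 v = λ^4·v = 3^4·(-3, 1, 0) = 81·(-3, 1, 0) = (-243, 81, 0).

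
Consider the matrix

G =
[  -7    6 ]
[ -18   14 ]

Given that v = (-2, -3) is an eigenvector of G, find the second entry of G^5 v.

First find the eigenvalue: Gv = (-4, -6) = 2·(-2, -3), so λ = 2.
Then G^5 v = λ^5·v = 2^5·(-2, -3) = 32·(-2, -3) = (-64, -96).

-96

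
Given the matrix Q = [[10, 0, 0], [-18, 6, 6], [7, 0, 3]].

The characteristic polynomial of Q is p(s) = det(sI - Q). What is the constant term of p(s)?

p(s) = s^3 - 19s^2 + 108s - 180.
The constant term is -180.

-180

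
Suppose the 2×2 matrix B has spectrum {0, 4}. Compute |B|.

0

det(B) is the product of the eigenvalues: (0) · (4) = 0.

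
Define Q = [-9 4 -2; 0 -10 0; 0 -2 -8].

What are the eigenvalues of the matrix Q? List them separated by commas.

Set up det(tI - Q) = 0.
Cofactor expansion gives p(t) = t^3 + 27t^2 + 242t + 720.
Rational-root test: t = -8 gives p(-8) = 0.
Factor out (t + 8): p(t) = (t + 8)·(t^2 + 19t + 90).
The quadratic factors as (t + 10)·(t + 9).
Eigenvalues: -10, -9, -8.

-10, -9, -8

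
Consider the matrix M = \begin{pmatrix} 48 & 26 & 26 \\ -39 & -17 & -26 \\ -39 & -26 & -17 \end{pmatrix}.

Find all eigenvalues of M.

-4, 9, 9

Set up det(μI - M) = 0.
Cofactor expansion gives p(μ) = μ^3 - 14μ^2 + 9μ + 324.
Rational-root test: μ = -4 gives p(-4) = 0.
Factor out (μ + 4): p(μ) = (μ + 4)·(μ^2 - 18μ + 81).
The quadratic factor is (μ - 9)^2.
Eigenvalues: -4, 9, 9.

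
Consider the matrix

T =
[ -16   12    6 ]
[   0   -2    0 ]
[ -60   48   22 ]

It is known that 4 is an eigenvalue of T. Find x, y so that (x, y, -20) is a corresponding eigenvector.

-6, 0

We need (T - 4I)v = 0.
T - 4I = [[-20, 12, 6], [0, -6, 0], [-60, 48, 18]].
Row 1: (-20)·x + (12)·y + (6)·-20 = 0
Row 2: (0)·x + (-6)·y + (0)·-20 = 0
Row 3: (-60)·x + (48)·y + (18)·-20 = 0
Solving gives x = -6, y = 0.
Check: T·(-6, 0, -20) = (-24, 0, -80) = 4·(-6, 0, -20).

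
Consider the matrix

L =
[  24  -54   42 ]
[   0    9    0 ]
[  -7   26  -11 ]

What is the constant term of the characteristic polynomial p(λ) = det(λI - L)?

p(0) = det(0·I − L) = det(−L) = (−1)^3·det(L).
det(L) = 270, so p(0) = -270.

-270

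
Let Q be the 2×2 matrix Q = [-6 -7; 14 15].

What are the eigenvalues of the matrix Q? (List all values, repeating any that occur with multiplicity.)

det(Q - tI) = (-6 - t)(15 - t) - (-7)·(14) = t^2 - 9t + 8.
This factors as (t - 1)·(t - 8) = 0.
Eigenvalues: 1, 8.

1, 8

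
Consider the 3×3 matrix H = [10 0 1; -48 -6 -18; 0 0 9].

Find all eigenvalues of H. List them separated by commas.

-6, 9, 10

The characteristic polynomial is p(t) = det(tI - H).
Expanding along the first row, p(t) = t^3 - 13t^2 - 24t + 540.
Try t = -6: p(-6) = 0, so -6 is a root.
Dividing by (t + 6) leaves t^2 - 19t + 90.
The quadratic factors as (t - 9)·(t - 10).
Eigenvalues: -6, 9, 10.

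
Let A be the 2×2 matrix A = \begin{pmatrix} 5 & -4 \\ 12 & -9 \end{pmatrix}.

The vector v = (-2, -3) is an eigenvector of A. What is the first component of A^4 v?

First find the eigenvalue: Av = (2, 3) = -1·(-2, -3), so λ = -1.
Then A^4 v = λ^4·v = (-1)^4·(-2, -3) = 1·(-2, -3) = (-2, -3).

-2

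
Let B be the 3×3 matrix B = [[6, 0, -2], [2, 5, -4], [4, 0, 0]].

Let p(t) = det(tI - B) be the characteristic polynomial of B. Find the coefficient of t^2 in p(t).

-11

The coefficient of t^2 of det(tI - B) is −trace(B).
trace(B) = (6) + (5) + (0) = 11, so the coefficient is -11.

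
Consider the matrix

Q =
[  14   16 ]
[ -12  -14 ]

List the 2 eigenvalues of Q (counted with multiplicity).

-2, 2

det(Q - tI) = (14 - t)(-14 - t) - (16)·(-12) = t^2 - 4.
This factors as (t + 2)·(t - 2) = 0.
Eigenvalues: -2, 2.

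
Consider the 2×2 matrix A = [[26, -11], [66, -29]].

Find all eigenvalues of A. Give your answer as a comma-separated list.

-7, 4

det(A - tI) = (26 - t)(-29 - t) - (-11)·(66) = t^2 + 3t - 28.
This factors as (t + 7)·(t - 4) = 0.
Eigenvalues: -7, 4.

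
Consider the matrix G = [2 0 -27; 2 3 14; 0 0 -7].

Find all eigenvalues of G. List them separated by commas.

The characteristic polynomial is p(t) = det(tI - G).
Cofactor expansion gives p(t) = t^3 + 2t^2 - 29t + 42.
Try t = 3: p(3) = 0, so 3 is a root.
Dividing by (t - 3) leaves t^2 + 5t - 14.
The quadratic factors as (t + 7)·(t - 2).
Eigenvalues: -7, 2, 3.

-7, 2, 3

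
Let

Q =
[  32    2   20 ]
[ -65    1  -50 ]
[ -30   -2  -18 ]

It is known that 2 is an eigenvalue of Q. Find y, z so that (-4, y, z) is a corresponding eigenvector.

We need (Q - 2I)v = 0.
Q - 2I = [[30, 2, 20], [-65, -1, -50], [-30, -2, -20]].
Row 1: (30)·-4 + (2)·y + (20)·z = 0
Row 2: (-65)·-4 + (-1)·y + (-50)·z = 0
Row 3: (-30)·-4 + (-2)·y + (-20)·z = 0
Solving gives y = 10, z = 5.
Check: Q·(-4, 10, 5) = (-8, 20, 10) = 2·(-4, 10, 5).

10, 5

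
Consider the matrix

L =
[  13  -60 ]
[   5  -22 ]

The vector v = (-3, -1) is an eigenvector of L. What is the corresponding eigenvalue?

Compute Lv: L·(-3, -1) = (21, 7).
Since Lv = λv, compare component 1: 21 = λ·-3, so λ = -7.

-7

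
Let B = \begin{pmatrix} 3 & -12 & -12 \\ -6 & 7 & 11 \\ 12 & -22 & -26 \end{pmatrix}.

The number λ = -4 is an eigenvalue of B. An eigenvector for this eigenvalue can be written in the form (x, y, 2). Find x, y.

We need (B + 4I)v = 0.
B + 4I = [[7, -12, -12], [-6, 11, 11], [12, -22, -22]].
Row 1: (7)·x + (-12)·y + (-12)·2 = 0
Row 2: (-6)·x + (11)·y + (11)·2 = 0
Row 3: (12)·x + (-22)·y + (-22)·2 = 0
Solving gives x = 0, y = -2.
Check: B·(0, -2, 2) = (0, 8, -8) = -4·(0, -2, 2).

0, -2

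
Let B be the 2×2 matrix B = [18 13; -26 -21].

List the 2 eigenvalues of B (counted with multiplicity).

-8, 5

det(B - λI) = (18 - λ)(-21 - λ) - (13)·(-26) = λ^2 + 3λ - 40.
This factors as (λ + 8)·(λ - 5) = 0.
Eigenvalues: -8, 5.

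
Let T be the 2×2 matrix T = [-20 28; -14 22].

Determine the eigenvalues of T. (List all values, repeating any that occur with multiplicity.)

det(T - lambda·I) = (-20 - lambda)(22 - lambda) - (28)·(-14) = lambda^2 - 2·lambda - 48.
This factors as (lambda + 6)·(lambda - 8) = 0.
Eigenvalues: -6, 8.

-6, 8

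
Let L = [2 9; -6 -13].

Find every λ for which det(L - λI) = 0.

-7, -4

det(L - sI) = (2 - s)(-13 - s) - (9)·(-6) = s^2 + 11s + 28.
This factors as (s + 7)·(s + 4) = 0.
Eigenvalues: -7, -4.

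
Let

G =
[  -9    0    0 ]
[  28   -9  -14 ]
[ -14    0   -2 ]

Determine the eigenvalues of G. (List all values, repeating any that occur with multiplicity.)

Set up det(rI - G) = 0.
Expanding along the first row, p(r) = r^3 + 20r^2 + 117r + 162.
Rational-root test: r = -2 gives p(-2) = 0.
Dividing by (r + 2) leaves r^2 + 18r + 81.
The quadratic factor is (r + 9)^2.
Eigenvalues: -9, -9, -2.

-9, -9, -2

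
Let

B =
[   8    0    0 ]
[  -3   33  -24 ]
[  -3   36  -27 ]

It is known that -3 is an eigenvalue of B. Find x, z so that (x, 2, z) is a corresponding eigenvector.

0, 3

We need (B + 3I)v = 0.
B + 3I = [[11, 0, 0], [-3, 36, -24], [-3, 36, -24]].
Row 1: (11)·x + (0)·2 + (0)·z = 0
Row 2: (-3)·x + (36)·2 + (-24)·z = 0
Row 3: (-3)·x + (36)·2 + (-24)·z = 0
Solving gives x = 0, z = 3.
Check: B·(0, 2, 3) = (0, -6, -9) = -3·(0, 2, 3).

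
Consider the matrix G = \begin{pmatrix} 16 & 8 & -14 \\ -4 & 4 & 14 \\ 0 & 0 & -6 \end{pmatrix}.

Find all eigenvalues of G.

-6, 8, 12

The characteristic polynomial is p(λ) = det(λI - G).
Cofactor expansion gives p(λ) = λ^3 - 14λ^2 - 24λ + 576.
Try λ = -6: p(-6) = 0, so -6 is a root.
Factor out (λ + 6): p(λ) = (λ + 6)·(λ^2 - 20λ + 96).
The quadratic factors as (λ - 8)·(λ - 12).
Eigenvalues: -6, 8, 12.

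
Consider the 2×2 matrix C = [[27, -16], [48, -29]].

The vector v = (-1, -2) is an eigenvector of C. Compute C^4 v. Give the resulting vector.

First find the eigenvalue: Cv = (5, 10) = -5·(-1, -2), so λ = -5.
Then C^4 v = λ^4·v = (-5)^4·(-1, -2) = 625·(-1, -2) = (-625, -1250).

(-625, -1250)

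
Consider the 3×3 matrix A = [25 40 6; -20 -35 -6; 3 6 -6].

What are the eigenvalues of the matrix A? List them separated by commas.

The characteristic polynomial is p(λ) = det(λI - A).
Expanding along the first row, p(λ) = λ^3 + 16λ^2 + 3λ - 540.
Rational-root test: λ = 5 gives p(5) = 0.
Factor out (λ - 5): p(λ) = (λ - 5)·(λ^2 + 21λ + 108).
The quadratic factors as (λ + 12)·(λ + 9).
Eigenvalues: -12, -9, 5.

-12, -9, 5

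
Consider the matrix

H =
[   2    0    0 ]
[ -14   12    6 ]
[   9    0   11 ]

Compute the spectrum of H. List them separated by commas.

Set up det(λI - H) = 0.
Cofactor expansion gives p(λ) = λ^3 - 25λ^2 + 178λ - 264.
Try λ = 2: p(2) = 0, so 2 is a root.
Dividing by (λ - 2) leaves λ^2 - 23λ + 132.
The quadratic factors as (λ - 11)·(λ - 12).
Eigenvalues: 2, 11, 12.

2, 11, 12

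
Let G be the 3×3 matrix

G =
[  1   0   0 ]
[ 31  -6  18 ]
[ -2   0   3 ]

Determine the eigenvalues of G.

-6, 1, 3

Set up det(lambda·I - G) = 0.
Cofactor expansion gives p(lambda) = lambda^3 + 2·lambda^2 - 21·lambda + 18.
Since p(3) = 0, lambda = 3 is a root.
Dividing by (lambda - 3) leaves lambda^2 + 5·lambda - 6.
The quadratic factors as (lambda + 6)·(lambda - 1).
Eigenvalues: -6, 1, 3.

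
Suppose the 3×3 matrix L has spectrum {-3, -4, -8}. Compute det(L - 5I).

If L has eigenvalues -3, -4, -8, then L - 5I has eigenvalues -8, -9, -13.
det(L - 5I) = (-8) · (-9) · (-13) = -936.

-936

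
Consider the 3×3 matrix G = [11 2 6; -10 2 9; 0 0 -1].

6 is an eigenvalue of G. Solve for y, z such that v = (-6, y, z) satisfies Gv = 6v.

We need (G - 6I)v = 0.
G - 6I = [[5, 2, 6], [-10, -4, 9], [0, 0, -7]].
Row 1: (5)·-6 + (2)·y + (6)·z = 0
Row 2: (-10)·-6 + (-4)·y + (9)·z = 0
Row 3: (0)·-6 + (0)·y + (-7)·z = 0
Solving gives y = 15, z = 0.
Check: G·(-6, 15, 0) = (-36, 90, 0) = 6·(-6, 15, 0).

15, 0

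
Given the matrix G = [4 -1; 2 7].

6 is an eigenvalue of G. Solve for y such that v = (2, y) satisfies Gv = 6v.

We need (G - 6I)v = 0.
G - 6I = [[-2, -1], [2, 1]].
Row 1: (-2)·2 + (-1)·y = 0
Row 2: (2)·2 + (1)·y = 0
Solving gives y = -4.
Check: G·(2, -4) = (12, -24) = 6·(2, -4).

-4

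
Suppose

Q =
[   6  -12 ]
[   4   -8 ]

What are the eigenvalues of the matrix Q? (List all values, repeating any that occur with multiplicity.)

-2, 0

det(Q - λI) = (6 - λ)(-8 - λ) - (-12)·(4) = λ^2 + 2λ.
This factors as (λ + 2)·λ = 0.
Eigenvalues: -2, 0.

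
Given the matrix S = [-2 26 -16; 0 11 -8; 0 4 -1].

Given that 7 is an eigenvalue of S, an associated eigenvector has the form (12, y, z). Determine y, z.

We need (S - 7I)v = 0.
S - 7I = [[-9, 26, -16], [0, 4, -8], [0, 4, -8]].
Row 1: (-9)·12 + (26)·y + (-16)·z = 0
Row 2: (0)·12 + (4)·y + (-8)·z = 0
Row 3: (0)·12 + (4)·y + (-8)·z = 0
Solving gives y = 6, z = 3.
Check: S·(12, 6, 3) = (84, 42, 21) = 7·(12, 6, 3).

6, 3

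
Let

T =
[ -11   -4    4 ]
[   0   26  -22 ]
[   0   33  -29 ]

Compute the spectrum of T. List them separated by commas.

The characteristic polynomial is p(λ) = det(λI - T).
Cofactor expansion gives p(λ) = λ^3 + 14λ^2 + 5λ - 308.
Try λ = -11: p(-11) = 0, so -11 is a root.
Factor out (λ + 11): p(λ) = (λ + 11)·(λ^2 + 3λ - 28).
The quadratic factors as (λ + 7)·(λ - 4).
Eigenvalues: -11, -7, 4.

-11, -7, 4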